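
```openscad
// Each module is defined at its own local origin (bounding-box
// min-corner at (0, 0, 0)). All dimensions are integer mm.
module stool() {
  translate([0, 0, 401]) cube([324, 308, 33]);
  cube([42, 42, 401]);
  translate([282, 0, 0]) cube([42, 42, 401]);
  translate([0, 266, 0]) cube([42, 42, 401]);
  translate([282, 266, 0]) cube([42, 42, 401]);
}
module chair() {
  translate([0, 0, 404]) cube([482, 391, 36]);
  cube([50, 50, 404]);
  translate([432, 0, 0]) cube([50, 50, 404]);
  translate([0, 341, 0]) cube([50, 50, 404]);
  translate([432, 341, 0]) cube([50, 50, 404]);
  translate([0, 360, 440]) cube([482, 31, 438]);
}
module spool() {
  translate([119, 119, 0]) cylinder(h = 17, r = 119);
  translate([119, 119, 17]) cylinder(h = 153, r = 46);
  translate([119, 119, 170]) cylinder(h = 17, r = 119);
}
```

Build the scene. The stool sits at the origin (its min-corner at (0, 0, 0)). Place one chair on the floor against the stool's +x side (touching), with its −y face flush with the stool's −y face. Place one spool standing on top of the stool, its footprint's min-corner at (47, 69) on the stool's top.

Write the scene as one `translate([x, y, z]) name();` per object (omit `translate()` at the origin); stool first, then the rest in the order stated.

stool();
translate([324, 0, 0]) chair();
translate([47, 69, 434]) spool();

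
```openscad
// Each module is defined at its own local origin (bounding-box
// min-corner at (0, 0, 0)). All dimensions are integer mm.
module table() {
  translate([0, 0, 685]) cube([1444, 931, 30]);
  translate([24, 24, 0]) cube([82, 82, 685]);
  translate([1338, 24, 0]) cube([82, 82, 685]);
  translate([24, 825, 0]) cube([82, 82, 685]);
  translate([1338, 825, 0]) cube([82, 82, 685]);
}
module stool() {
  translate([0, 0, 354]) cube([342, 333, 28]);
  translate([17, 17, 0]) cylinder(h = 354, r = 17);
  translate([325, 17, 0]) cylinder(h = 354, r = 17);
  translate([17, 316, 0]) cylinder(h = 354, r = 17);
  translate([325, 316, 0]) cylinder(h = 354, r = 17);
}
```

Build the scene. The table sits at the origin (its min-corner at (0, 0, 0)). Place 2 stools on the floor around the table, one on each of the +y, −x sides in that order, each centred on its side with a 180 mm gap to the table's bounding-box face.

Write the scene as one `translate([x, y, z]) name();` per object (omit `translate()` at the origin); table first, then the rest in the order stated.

table();
translate([551, 1111, 0]) stool();
translate([-522, 299, 0]) stool();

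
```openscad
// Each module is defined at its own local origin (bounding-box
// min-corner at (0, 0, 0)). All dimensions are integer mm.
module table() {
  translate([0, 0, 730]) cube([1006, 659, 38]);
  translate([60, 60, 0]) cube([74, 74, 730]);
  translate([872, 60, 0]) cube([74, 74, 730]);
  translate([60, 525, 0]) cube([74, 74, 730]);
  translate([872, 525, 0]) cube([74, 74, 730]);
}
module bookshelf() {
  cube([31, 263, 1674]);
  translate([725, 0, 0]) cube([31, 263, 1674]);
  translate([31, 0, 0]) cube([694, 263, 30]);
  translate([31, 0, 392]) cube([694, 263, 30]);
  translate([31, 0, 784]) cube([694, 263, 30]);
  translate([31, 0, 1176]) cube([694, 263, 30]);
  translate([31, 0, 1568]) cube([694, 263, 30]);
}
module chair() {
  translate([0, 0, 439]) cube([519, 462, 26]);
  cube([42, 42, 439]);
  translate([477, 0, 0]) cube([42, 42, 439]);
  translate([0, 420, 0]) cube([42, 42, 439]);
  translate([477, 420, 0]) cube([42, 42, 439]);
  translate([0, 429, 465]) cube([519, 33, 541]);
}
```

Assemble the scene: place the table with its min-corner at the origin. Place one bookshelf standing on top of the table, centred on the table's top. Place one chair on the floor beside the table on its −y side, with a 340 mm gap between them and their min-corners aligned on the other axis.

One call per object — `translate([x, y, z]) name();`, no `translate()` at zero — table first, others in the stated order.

table();
translate([125, 198, 768]) bookshelf();
translate([0, -802, 0]) chair();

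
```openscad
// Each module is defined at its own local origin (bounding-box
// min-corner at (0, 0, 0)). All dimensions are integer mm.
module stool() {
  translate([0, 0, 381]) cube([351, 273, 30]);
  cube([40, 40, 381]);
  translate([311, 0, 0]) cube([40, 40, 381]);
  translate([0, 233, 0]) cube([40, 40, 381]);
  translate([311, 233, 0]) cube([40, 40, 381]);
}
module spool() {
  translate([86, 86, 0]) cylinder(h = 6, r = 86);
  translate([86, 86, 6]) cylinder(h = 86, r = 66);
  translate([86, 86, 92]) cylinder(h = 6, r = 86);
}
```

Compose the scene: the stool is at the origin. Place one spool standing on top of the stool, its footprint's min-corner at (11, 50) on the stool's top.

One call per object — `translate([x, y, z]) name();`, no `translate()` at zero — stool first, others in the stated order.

stool();
translate([11, 50, 411]) spool();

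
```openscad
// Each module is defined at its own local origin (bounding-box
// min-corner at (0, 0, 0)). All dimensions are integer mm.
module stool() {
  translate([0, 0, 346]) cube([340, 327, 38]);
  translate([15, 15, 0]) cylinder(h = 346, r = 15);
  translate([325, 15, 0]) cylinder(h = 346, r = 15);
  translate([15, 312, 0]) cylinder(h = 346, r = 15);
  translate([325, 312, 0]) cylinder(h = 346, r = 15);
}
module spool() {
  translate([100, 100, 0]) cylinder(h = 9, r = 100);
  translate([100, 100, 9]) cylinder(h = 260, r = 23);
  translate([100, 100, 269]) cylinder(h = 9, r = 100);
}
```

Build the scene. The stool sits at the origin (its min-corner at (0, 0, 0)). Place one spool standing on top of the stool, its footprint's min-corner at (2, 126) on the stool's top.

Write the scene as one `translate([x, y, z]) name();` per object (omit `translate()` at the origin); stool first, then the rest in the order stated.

stool();
translate([2, 126, 384]) spool();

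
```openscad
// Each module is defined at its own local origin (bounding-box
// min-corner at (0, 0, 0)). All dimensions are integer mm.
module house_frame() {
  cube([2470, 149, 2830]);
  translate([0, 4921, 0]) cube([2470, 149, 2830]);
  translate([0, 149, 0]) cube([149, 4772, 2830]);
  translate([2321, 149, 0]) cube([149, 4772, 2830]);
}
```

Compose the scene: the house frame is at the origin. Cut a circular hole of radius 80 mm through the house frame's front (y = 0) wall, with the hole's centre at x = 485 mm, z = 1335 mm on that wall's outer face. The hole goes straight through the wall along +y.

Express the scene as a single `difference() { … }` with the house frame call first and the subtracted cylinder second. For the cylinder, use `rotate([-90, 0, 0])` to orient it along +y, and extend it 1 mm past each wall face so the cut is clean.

difference() {
  house_frame();
  translate([485, -1, 1335]) rotate([-90, 0, 0]) cylinder(h = 151, r = 80);
}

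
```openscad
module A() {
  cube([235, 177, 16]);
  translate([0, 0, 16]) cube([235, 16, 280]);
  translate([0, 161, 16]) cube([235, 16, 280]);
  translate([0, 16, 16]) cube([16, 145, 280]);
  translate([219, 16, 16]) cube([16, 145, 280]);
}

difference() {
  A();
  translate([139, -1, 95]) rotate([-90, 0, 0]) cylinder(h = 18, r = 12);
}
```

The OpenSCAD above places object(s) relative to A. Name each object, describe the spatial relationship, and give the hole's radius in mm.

The subtracted cylinder has r = 12 mm.

A is an open box. The open box has a circular hole through its front wall. The hole's radius is 12 mm.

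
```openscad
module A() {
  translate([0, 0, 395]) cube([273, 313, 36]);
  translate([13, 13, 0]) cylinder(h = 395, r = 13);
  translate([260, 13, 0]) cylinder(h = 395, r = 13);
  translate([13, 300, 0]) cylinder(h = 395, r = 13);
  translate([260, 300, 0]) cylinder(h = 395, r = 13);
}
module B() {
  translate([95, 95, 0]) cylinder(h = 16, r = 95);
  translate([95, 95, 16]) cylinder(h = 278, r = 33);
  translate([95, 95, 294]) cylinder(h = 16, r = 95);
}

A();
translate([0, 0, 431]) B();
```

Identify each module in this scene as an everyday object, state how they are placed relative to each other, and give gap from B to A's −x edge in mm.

A is a stool. B is a spool. The spool is on top of the stool. The gap from the spool to the stool's −x edge is 0 mm.

The spool's min-x is at 0; the stool's min-x is 0; gap = 0 mm.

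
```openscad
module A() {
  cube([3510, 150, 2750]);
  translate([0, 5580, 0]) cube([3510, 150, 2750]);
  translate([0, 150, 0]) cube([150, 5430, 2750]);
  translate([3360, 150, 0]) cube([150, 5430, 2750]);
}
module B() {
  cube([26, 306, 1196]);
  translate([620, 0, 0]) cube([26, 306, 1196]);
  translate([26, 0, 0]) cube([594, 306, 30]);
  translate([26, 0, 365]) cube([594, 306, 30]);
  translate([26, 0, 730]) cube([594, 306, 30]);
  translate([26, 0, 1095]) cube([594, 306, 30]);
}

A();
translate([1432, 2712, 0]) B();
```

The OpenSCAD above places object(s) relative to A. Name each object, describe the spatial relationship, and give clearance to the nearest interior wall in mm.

A is a house frame. B is a bookshelf. The bookshelf sits inside the house frame, centred. The clearance to the nearest interior wall is 1282 mm.

Clearances: x = 1282, y = 2562; minimum 1282 mm.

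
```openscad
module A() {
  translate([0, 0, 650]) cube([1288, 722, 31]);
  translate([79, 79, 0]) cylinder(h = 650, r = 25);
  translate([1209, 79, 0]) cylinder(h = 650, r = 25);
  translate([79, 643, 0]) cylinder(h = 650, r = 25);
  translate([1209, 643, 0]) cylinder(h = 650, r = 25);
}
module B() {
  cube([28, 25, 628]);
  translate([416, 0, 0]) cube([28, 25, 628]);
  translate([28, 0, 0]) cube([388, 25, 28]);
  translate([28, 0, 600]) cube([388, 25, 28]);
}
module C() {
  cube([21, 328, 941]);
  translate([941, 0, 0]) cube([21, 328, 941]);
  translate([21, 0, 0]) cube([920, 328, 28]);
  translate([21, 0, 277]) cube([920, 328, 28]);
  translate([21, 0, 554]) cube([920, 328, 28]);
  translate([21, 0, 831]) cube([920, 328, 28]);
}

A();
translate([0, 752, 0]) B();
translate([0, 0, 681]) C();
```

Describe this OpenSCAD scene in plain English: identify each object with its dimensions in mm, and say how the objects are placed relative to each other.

A is a rectangular dining table. The top is 1288×722×31 mm with its upper surface at z = 681 mm. It stands on four round legs of 50 mm diameter, each leg's bounding box inset 54 mm from the nearest pair of top edges, running from the floor to the underside of the top.

B is a picture frame with a 388×572 mm rectangular opening (x by z) and a uniform 28 mm border on every side. Frame depth is 25 mm along y. It is built from two vertical stiles running the full outside height and two horizontal rails spanning the gap between the stiles.

C is a bookshelf 962 mm wide overall, 328 mm deep and 941 mm tall. The two sides are 21 mm thick vertical panels. 4 horizontal shelves of 28 mm thickness span between the inner faces of the sides; the lowest shelf sits on the floor and shelves are stacked with a clear vertical gap of 249 mm between each pair.

The picture frame is on the floor beside the table on its +y side. The bookshelf is on top of the table.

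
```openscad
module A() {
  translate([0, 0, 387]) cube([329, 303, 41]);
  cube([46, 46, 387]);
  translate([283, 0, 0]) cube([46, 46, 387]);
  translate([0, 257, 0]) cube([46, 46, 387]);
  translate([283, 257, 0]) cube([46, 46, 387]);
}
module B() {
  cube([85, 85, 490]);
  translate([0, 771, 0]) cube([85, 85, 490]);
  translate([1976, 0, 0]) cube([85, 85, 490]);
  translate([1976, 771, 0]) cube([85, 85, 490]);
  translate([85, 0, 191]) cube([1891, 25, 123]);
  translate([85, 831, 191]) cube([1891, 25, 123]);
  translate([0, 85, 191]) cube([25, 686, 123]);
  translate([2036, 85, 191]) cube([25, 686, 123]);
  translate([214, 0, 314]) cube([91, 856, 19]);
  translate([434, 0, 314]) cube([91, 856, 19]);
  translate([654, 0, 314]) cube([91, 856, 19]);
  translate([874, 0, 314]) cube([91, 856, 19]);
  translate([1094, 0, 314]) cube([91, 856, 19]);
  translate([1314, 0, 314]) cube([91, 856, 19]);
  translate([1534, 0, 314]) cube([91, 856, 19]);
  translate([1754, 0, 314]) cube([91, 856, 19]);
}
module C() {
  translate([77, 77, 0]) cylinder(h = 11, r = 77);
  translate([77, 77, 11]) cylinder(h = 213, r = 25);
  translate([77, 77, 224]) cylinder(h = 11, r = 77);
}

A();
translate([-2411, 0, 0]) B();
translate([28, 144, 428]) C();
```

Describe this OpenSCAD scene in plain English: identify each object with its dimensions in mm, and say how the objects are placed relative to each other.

A is a four-legged stool. The seat is a 329×303×41 mm slab whose top surface is at z = 428 mm; four square legs, each 46×46 mm in cross-section, run from the floor (z = 0) to the underside of the seat, each flush with a corner of the seat.

B is a bed frame 2061 mm long (x) by 856 mm wide (y). Four 85×85 mm corner posts, 490 mm tall, at the corners of the footprint. Four rails of 25 mm thickness and 123 mm height run between adjacent posts with their undersides at z = 191 mm, their outer faces flush with the outside of the frame (the two x-running rails run between the posts' inner faces; the two y-running rails run between the posts' inner faces). 8 slats, each 91 mm wide (x) and 19 mm thick, lie across the top of the two x-running rails, running the full 856 mm width of the frame in y; the slats are evenly spaced along x between the inner faces of the end posts with equal gaps (rounded down to the nearest mm) at the −x end and between each pair — any rounding remainder accumulates at the +x end.

C is a spool: two coaxial disc flanges of radius 77 mm and thickness 11 mm, joined by a core cylinder of radius 25 mm and height 213 mm. The lower flange rests on z = 0 and the three cylinders share a vertical axis.

The bed frame is on the floor beside the stool on its −x side. The spool is on top of the stool.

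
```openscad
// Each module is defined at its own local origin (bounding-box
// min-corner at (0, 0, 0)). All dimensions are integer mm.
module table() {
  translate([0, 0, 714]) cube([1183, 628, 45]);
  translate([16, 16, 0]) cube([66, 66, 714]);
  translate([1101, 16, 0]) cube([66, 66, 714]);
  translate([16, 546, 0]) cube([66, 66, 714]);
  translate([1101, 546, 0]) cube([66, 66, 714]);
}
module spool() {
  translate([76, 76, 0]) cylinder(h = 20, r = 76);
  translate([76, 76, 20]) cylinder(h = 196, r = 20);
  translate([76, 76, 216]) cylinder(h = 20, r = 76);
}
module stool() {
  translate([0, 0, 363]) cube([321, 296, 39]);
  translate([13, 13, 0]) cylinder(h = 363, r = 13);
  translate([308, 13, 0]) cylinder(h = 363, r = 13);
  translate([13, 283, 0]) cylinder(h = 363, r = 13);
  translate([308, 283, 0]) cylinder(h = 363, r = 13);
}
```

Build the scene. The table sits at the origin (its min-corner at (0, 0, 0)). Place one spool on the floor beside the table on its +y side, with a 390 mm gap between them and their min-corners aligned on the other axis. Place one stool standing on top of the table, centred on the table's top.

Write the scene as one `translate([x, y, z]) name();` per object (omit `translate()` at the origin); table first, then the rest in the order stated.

table();
translate([0, 1018, 0]) spool();
translate([431, 166, 759]) stool();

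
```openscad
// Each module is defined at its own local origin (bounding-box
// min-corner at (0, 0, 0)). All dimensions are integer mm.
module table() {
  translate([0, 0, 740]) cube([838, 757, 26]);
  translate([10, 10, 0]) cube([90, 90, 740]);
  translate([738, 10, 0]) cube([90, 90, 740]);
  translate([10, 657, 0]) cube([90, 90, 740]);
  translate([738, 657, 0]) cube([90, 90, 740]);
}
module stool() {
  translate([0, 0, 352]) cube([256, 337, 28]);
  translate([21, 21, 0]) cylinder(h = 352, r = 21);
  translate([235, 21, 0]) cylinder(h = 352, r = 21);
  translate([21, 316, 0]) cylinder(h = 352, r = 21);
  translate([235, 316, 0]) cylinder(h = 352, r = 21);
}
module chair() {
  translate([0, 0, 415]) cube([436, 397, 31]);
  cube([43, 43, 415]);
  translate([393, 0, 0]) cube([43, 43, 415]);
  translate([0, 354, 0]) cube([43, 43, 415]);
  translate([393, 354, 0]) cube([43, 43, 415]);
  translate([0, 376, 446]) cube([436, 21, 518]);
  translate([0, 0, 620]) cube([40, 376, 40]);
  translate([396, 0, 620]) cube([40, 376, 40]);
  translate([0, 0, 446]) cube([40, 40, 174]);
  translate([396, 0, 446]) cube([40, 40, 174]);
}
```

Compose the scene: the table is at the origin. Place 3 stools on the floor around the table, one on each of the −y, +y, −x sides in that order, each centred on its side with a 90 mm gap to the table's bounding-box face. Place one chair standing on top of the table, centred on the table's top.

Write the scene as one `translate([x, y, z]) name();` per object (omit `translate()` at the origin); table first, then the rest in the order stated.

table();
translate([291, -427, 0]) stool();
translate([291, 847, 0]) stool();
translate([-346, 210, 0]) stool();
translate([201, 180, 766]) chair();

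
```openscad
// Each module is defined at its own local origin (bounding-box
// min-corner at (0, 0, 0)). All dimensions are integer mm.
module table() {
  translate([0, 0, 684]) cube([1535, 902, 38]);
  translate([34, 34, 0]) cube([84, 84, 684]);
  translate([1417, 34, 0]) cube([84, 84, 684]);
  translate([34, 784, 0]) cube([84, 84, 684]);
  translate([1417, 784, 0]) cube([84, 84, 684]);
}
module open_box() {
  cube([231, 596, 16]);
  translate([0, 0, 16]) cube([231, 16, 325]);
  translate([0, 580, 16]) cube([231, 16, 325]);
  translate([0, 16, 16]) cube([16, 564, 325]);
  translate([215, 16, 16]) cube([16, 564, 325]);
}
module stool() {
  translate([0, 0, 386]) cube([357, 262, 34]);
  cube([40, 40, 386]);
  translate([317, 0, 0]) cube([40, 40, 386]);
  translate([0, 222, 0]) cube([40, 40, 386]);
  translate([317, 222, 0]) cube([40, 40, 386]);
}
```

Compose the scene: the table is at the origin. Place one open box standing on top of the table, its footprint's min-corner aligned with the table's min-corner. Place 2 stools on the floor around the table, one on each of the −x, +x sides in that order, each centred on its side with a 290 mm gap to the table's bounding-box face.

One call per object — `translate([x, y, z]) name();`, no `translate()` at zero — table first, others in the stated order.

table();
translate([0, 0, 722]) open_box();
translate([-647, 320, 0]) stool();
translate([1825, 320, 0]) stool();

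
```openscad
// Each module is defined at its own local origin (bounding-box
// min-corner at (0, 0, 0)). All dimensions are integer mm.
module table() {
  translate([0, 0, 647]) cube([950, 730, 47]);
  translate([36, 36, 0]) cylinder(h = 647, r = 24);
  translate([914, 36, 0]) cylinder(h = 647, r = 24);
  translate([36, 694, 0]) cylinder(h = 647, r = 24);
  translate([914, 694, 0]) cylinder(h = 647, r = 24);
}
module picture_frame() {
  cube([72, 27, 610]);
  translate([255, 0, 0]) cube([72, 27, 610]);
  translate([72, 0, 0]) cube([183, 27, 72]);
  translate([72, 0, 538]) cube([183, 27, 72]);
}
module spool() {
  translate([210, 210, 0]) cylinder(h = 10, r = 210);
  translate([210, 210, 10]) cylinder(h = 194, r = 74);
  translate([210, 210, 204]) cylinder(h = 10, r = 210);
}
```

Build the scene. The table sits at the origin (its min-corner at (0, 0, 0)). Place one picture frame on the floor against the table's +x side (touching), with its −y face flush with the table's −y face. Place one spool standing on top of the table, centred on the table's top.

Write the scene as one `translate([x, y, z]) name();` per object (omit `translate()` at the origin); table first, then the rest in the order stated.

table();
translate([950, 0, 0]) picture_frame();
translate([265, 155, 694]) spool();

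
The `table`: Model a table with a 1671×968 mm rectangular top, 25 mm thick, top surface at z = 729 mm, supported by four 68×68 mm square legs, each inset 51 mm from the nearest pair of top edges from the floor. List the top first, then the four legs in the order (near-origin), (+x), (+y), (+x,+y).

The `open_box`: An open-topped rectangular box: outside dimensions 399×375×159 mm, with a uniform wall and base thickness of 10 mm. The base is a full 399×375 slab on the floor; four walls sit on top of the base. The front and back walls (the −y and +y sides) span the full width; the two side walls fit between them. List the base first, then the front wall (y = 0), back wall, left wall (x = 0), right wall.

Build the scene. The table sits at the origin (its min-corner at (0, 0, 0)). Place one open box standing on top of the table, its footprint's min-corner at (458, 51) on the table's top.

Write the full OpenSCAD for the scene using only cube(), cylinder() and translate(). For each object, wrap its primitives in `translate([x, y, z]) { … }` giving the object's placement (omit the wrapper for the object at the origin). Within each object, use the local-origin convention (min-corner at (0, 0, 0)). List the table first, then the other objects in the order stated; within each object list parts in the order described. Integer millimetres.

translate([0, 0, 704]) cube([1671, 968, 25]);
translate([51, 51, 0]) cube([68, 68, 704]);
translate([1552, 51, 0]) cube([68, 68, 704]);
translate([51, 849, 0]) cube([68, 68, 704]);
translate([1552, 849, 0]) cube([68, 68, 704]);
translate([458, 51, 729]) {
  cube([399, 375, 10]);
  translate([0, 0, 10]) cube([399, 10, 149]);
  translate([0, 365, 10]) cube([399, 10, 149]);
  translate([0, 10, 10]) cube([10, 355, 149]);
  translate([389, 10, 10]) cube([10, 355, 149]);
}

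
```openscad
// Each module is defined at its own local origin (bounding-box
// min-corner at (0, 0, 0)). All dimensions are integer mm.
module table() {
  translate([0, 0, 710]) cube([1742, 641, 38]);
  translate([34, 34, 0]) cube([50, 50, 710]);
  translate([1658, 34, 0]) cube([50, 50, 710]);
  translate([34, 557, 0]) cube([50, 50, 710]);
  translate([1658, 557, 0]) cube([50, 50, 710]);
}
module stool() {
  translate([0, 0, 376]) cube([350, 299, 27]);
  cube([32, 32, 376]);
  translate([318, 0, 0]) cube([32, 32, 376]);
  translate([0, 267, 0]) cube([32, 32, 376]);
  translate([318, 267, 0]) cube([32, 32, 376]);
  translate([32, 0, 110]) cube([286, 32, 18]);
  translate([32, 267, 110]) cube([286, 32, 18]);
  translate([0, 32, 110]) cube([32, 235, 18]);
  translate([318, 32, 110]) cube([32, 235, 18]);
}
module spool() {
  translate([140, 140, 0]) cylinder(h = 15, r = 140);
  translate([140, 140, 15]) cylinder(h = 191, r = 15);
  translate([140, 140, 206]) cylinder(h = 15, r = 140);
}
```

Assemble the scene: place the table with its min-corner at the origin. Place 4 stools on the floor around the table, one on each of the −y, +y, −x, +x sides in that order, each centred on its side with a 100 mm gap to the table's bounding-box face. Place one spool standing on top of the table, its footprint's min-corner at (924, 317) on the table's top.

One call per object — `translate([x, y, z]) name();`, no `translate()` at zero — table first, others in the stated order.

table();
translate([696, -399, 0]) stool();
translate([696, 741, 0]) stool();
translate([-450, 171, 0]) stool();
translate([1842, 171, 0]) stool();
translate([924, 317, 748]) spool();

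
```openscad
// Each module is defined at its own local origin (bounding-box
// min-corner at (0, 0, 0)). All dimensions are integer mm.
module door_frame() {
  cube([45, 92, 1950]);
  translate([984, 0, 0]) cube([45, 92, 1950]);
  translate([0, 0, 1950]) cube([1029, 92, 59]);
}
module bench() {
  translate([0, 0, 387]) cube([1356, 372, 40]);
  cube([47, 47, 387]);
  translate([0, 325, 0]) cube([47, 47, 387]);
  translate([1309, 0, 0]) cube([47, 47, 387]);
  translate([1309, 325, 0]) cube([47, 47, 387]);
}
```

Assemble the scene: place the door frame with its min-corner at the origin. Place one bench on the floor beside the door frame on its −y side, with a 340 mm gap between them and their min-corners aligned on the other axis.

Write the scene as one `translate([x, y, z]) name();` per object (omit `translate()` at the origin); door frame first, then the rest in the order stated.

door_frame();
translate([0, -712, 0]) bench();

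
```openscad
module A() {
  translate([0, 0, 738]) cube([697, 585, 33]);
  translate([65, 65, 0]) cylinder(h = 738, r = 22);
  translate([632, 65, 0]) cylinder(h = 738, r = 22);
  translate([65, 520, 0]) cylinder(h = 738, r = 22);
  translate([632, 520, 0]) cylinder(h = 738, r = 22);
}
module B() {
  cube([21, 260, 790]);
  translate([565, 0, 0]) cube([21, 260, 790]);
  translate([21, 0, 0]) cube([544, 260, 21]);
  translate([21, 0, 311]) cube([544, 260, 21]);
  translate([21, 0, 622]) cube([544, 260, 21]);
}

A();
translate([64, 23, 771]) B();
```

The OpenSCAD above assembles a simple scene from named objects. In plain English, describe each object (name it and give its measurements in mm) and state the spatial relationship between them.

A is a table: top 697 mm (x) × 585 mm (y), 33 mm thick, upper face at z = 771 mm, on four round legs of 44 mm diameter, each leg's bounding box inset 43 mm from the nearest pair of top edges, running from z = 0 to the bottom of the top.

B is a bookshelf 586 mm wide overall, 260 mm deep and 790 mm tall. The two sides are 21 mm thick vertical panels. 3 horizontal shelves of 21 mm thickness span between the inner faces of the sides; the lowest shelf sits on the floor and shelves are stacked with a clear vertical gap of 290 mm between each pair.

The bookshelf is on top of the table.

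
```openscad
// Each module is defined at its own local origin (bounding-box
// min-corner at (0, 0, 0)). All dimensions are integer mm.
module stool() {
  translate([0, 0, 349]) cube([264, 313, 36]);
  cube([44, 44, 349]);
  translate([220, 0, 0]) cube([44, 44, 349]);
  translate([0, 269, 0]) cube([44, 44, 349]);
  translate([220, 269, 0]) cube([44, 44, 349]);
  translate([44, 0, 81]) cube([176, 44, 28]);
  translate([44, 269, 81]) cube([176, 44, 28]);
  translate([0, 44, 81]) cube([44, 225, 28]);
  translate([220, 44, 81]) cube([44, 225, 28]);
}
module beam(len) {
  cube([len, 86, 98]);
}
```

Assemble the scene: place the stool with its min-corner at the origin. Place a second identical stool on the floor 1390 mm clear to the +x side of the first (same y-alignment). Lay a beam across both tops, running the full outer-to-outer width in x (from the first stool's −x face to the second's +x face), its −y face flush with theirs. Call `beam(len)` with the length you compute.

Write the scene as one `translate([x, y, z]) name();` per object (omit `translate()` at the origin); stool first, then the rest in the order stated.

stool();
translate([1654, 0, 0]) stool();
translate([0, 0, 385]) beam(1918);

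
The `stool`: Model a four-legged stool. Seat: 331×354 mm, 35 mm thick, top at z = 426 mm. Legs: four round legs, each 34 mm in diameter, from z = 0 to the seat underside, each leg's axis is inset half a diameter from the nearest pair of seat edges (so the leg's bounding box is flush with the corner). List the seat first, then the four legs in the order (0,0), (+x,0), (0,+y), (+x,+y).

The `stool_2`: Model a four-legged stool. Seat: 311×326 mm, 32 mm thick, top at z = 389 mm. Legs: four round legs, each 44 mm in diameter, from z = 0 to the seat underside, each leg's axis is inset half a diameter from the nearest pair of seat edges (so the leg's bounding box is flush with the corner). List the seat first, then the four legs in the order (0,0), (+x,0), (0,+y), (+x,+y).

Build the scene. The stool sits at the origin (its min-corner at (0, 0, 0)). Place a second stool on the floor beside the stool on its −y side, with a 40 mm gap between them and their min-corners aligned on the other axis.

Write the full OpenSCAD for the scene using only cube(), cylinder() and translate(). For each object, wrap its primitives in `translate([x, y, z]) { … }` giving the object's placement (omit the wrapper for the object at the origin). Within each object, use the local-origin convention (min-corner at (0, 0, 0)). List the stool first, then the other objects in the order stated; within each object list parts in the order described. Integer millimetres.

translate([0, 0, 391]) cube([331, 354, 35]);
translate([17, 17, 0]) cylinder(h = 391, r = 17);
translate([314, 17, 0]) cylinder(h = 391, r = 17);
translate([17, 337, 0]) cylinder(h = 391, r = 17);
translate([314, 337, 0]) cylinder(h = 391, r = 17);
translate([0, -366, 0]) {
  translate([0, 0, 357]) cube([311, 326, 32]);
  translate([22, 22, 0]) cylinder(h = 357, r = 22);
  translate([289, 22, 0]) cylinder(h = 357, r = 22);
  translate([22, 304, 0]) cylinder(h = 357, r = 22);
  translate([289, 304, 0]) cylinder(h = 357, r = 22);
}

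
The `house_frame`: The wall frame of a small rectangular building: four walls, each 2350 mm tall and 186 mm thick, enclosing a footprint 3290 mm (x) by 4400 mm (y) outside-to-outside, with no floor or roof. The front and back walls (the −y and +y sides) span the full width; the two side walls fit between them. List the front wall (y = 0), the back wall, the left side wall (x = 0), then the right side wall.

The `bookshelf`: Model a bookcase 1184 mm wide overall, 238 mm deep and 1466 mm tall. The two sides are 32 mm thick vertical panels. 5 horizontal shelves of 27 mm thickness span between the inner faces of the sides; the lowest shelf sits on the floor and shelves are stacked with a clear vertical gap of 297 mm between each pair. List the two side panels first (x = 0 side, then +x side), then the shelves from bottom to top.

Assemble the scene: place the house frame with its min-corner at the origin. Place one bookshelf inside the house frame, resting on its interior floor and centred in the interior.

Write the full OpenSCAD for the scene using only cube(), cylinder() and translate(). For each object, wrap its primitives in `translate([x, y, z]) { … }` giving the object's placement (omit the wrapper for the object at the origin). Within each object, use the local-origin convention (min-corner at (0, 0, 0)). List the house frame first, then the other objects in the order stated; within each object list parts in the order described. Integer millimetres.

cube([3290, 186, 2350]);
translate([0, 4214, 0]) cube([3290, 186, 2350]);
translate([0, 186, 0]) cube([186, 4028, 2350]);
translate([3104, 186, 0]) cube([186, 4028, 2350]);
translate([1053, 2081, 0]) {
  cube([32, 238, 1466]);
  translate([1152, 0, 0]) cube([32, 238, 1466]);
  translate([32, 0, 0]) cube([1120, 238, 27]);
  translate([32, 0, 324]) cube([1120, 238, 27]);
  translate([32, 0, 648]) cube([1120, 238, 27]);
  translate([32, 0, 972]) cube([1120, 238, 27]);
  translate([32, 0, 1296]) cube([1120, 238, 27]);
}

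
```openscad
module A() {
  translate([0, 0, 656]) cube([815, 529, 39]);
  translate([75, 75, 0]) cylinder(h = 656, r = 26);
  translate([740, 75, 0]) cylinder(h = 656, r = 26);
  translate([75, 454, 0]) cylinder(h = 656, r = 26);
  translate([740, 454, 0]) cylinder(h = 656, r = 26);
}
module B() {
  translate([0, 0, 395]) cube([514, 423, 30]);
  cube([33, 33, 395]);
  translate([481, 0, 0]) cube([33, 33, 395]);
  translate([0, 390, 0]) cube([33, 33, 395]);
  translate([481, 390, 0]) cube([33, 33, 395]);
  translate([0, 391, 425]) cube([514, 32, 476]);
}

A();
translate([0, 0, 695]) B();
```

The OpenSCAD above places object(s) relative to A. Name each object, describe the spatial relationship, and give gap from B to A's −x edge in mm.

The chair's min-x is at 0; the table's min-x is 0; gap = 0 mm.

A is a table. B is a chair. The chair is on top of the table. The gap from the chair to the table's −x edge is 0 mm.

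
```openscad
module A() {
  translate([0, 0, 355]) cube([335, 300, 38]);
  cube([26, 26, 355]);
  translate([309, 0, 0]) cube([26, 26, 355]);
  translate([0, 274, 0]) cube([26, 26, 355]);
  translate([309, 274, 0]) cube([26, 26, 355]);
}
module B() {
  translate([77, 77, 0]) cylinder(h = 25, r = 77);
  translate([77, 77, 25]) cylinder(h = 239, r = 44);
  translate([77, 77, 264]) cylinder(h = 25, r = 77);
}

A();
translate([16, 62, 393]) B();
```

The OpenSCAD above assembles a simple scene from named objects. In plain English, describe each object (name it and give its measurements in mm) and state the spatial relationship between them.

A is a four-legged stool. The seat is a 335×300×38 mm slab whose top surface is at z = 393 mm; four square legs, each 26×26 mm in cross-section, run from the floor (z = 0) to the underside of the seat, each flush with a corner of the seat.

B is a spool: two coaxial disc flanges of radius 77 mm and thickness 25 mm, joined by a core cylinder of radius 44 mm and height 239 mm. The lower flange rests on z = 0 and the three cylinders share a vertical axis.

The spool is on top of the stool.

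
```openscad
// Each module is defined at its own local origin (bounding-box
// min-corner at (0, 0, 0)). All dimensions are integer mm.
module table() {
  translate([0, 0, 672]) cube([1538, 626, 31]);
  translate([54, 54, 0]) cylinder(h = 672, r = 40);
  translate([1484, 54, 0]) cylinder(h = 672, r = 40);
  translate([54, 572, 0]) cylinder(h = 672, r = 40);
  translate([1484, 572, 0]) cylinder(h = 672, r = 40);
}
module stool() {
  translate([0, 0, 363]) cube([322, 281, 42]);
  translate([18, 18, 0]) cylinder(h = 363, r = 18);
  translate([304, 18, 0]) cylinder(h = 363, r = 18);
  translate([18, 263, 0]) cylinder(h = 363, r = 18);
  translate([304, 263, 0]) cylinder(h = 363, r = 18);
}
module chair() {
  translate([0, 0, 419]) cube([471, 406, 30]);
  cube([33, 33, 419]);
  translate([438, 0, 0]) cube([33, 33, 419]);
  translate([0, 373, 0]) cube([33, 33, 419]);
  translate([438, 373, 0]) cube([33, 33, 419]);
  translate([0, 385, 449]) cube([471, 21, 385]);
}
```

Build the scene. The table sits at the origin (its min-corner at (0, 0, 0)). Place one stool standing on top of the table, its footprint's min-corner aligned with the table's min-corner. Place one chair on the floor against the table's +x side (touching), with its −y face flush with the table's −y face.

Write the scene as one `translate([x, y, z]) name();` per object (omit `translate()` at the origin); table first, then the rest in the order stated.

table();
translate([0, 0, 703]) stool();
translate([1538, 0, 0]) chair();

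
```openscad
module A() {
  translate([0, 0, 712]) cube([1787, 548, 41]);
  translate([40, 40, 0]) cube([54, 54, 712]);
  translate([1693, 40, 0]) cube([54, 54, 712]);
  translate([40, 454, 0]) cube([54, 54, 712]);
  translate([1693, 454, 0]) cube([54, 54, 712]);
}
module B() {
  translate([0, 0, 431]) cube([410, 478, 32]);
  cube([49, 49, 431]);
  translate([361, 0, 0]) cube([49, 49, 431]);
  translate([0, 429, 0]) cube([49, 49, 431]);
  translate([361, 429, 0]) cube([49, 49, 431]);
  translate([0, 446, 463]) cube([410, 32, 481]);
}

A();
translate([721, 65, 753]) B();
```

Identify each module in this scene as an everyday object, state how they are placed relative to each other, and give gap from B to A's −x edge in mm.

A is a table. B is a chair. The chair is on top of the table. The gap from the chair to the table's −x edge is 721 mm.

The chair's min-x is at 721; the table's min-x is 0; gap = 721 mm.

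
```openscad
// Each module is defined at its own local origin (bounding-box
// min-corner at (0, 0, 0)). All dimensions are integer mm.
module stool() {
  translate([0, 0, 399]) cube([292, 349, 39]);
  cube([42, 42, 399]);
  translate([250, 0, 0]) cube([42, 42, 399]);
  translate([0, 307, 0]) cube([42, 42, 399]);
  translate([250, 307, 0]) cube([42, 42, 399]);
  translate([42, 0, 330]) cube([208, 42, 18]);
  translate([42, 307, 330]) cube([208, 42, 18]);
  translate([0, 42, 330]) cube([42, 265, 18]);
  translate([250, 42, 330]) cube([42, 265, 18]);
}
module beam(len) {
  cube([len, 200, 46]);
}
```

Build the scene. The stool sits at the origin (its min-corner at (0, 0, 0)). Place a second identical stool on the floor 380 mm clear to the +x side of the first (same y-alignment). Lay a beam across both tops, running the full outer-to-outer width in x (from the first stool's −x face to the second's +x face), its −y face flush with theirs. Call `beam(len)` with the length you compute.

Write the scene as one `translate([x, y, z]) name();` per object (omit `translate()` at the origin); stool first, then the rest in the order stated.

stool();
translate([672, 0, 0]) stool();
translate([0, 0, 438]) beam(964);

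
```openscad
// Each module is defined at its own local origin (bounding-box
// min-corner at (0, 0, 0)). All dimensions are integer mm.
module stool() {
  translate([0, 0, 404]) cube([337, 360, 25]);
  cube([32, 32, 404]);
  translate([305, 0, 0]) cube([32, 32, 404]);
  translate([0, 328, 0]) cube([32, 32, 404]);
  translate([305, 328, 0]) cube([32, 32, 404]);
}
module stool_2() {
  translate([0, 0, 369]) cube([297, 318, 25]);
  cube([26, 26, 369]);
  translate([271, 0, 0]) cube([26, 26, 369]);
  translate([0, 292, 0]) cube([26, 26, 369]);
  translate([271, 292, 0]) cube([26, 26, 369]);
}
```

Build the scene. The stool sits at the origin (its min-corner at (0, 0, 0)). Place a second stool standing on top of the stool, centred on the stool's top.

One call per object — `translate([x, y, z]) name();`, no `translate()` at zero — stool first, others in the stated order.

stool();
translate([20, 21, 429]) stool_2();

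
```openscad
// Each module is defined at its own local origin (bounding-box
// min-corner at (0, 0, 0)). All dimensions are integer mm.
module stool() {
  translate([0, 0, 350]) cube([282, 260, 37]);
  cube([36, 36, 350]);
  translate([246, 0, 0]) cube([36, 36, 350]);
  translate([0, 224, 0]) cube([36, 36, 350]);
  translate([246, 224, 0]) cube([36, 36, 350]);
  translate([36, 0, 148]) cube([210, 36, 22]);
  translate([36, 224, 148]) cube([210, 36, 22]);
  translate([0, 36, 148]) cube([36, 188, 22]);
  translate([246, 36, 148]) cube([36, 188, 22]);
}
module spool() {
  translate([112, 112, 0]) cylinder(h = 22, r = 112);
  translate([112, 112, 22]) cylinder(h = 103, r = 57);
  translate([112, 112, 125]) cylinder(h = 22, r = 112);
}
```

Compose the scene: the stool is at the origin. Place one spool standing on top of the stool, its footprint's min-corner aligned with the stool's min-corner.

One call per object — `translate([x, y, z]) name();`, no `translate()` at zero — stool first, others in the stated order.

stool();
translate([0, 0, 387]) spool();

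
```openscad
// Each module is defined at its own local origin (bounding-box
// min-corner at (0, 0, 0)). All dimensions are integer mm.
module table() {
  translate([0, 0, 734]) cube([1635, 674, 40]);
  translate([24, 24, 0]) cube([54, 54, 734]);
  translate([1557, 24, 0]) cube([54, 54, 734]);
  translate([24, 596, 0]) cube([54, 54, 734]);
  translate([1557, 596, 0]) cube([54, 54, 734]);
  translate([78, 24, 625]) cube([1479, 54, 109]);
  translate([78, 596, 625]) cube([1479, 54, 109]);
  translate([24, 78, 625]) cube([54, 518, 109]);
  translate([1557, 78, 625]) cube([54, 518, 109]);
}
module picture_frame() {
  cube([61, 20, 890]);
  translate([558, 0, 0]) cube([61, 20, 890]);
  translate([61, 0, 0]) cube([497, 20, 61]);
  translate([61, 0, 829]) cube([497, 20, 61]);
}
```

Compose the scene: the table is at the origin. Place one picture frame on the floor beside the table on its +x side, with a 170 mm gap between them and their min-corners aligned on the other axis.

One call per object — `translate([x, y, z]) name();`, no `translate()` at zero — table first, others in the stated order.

table();
translate([1805, 0, 0]) picture_frame();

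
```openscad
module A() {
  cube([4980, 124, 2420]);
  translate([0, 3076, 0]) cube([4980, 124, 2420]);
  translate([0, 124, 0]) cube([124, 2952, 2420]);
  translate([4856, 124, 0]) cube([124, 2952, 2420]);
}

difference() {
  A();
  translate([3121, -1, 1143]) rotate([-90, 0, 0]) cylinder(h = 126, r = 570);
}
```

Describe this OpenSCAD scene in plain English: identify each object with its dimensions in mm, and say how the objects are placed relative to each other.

A is a box-shaped house frame (walls only): outside footprint 4980×3200 mm, wall height 2420 mm, wall thickness 124 mm. The two y-facing walls run the full x-width; the two x-facing walls fit between the inner faces of the y-facing walls.

The house frame has a circular hole of radius 570 mm through its front wall, centred at (x = 3121, z = 1143).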